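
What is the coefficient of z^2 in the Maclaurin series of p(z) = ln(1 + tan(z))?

Substitute the inner expansion into the outer series and collect powers.
p(0) = 0
p′(0) = 1
p′′(0) = -1

-1/2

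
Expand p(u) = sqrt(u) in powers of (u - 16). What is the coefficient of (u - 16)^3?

[(u - 16)^0] = 4;  [(u - 16)^1] = 1/8;  [(u - 16)^2] = -1/512;  [(u - 16)^3] = 1/16384.

1/16384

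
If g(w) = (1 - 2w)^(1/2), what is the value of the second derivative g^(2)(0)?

From the series, [w^2] g = -1/2; multiply by 2! = 2 to get -1.

-1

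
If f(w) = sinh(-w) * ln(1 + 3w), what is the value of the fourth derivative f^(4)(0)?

-228

Expand each factor separately, then convolve coefficients.
From the series, [w^4] f = -19/2; multiply by 4! = 24 to get -228.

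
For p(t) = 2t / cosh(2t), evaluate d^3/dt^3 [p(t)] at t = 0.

Write the quotient as an unknown series and match coefficients against numerator = denominator · series.
From the series, [t^3] p = -4; multiply by 3! = 6 to get -24.

-24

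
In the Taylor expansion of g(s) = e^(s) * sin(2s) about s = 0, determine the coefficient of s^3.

Expand each factor separately, then convolve coefficients.
g(0) = 0
g′(0) = 2
g′′(0) = 4
g′′′(0) = -2

-1/3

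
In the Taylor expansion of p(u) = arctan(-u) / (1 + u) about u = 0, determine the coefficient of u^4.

Multiply the two series term by term and collect like powers.
p(0) = 0
p′(0) = -1
p′′(0) = 2
p′′′(0) = -4
p^(4)(0) = 16
Dividing each by k! gives the coefficients c_0, ..., c_4.

2/3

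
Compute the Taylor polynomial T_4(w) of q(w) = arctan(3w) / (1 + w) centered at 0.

6*w^4 - 6*w^3 - 3*w^2 + 3*w

Multiply the two series term by term and collect like powers.
q(0) = 0
q′(0) = 3
q′′(0) = -6
q′′′(0) = -36
q^(4)(0) = 144
Dividing each by k! gives the coefficients c_0, ..., c_4.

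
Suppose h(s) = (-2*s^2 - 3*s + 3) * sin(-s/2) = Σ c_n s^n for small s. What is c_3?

Shift and add copies of the series according to the polynomial's terms.
h(0) = 0
h′(0) = -3/2
h′′(0) = 3
h′′′(0) = 51/8

17/16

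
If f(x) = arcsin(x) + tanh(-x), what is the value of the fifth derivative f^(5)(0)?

Expand each term separately and add.
The coefficient of x^5 in the expansion is -7/120, so f^(5)(0) = 5! * (-7/120) = -7.

-7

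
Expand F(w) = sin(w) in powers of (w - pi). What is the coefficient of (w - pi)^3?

1/6

Use the known series and substitute for the argument.
So c_3 = F′′′(pi)/3! = 1/6.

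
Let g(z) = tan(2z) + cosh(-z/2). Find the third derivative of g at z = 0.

16

Combine the two series term by term.
The coefficient of z^3 in the expansion is 8/3, so g′′′(0) = 3! * (8/3) = 16.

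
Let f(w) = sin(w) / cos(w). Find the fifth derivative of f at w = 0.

Divide the numerator series by the denominator series (power-series long division).
The coefficient of w^5 in the expansion is 2/15, so f^(5)(0) = 5! * (2/15) = 16.

16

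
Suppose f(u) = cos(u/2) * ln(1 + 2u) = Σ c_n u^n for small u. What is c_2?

Expand each factor separately, then convolve coefficients.
f(0) = 0
f′(0) = 2
f′′(0) = -4
Then c_k = f^(k)(0)/k! gives each Taylor coefficient.

-2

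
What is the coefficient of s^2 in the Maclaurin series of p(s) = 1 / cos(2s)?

2

Write the quotient as an unknown series and match coefficients against numerator = denominator · series.
[s^0] = 1;  [s^1] = 0;  [s^2] = 2.
So c_2 = p′′(0)/2! = 2.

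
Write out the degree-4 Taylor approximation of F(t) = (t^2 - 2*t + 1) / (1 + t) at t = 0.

4*t^4 - 4*t^3 + 4*t^2 - 3*t + 1

Multiply each power in the prefactor through the base expansion.
F(0) = 1
F′(0) = -3
F′′(0) = 8
F′′′(0) = -24
F^(4)(0) = 96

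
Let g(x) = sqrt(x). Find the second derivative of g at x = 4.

The coefficient of (x - 4)^2 in the expansion is -1/64, so g′′(4) = 2! * (-1/64) = -1/32.

-1/32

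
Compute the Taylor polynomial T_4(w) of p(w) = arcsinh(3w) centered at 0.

Differentiate repeatedly and evaluate at the center.
[w^0] = 0;  [w^1] = 3;  [w^2] = 0;  [w^3] = -9/2;  [w^4] = 0.

-9*w^3/2 + 3*w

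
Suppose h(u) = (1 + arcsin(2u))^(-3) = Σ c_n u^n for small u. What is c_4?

272

Compose series: expand the inner function first, then feed it into the outer expansion.
h(0) = 1
h′(0) = -6
h′′(0) = 48
h′′′(0) = -504
h^(4)(0) = 6528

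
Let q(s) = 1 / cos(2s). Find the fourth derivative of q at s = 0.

Write the quotient as an unknown series and match coefficients against numerator = denominator · series.
The coefficient of s^4 in the expansion is 10/3, so q^(4)(0) = 4! * (10/3) = 80.

80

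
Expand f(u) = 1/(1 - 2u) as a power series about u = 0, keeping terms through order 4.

16*u^4 + 8*u^3 + 4*u^2 + 2*u + 1

[u^0] = 1;  [u^1] = 2;  [u^2] = 4;  [u^3] = 8;  [u^4] = 16.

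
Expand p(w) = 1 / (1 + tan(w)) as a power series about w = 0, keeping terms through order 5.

Write 1/(1+u) = 1 - u + u^2 - u^3 + ... and substitute the series for u.
p(0) = 1
p′(0) = -1
p′′(0) = 2
p′′′(0) = -8
p^(4)(0) = 40
p^(5)(0) = -256

-32*w^5/15 + 5*w^4/3 - 4*w^3/3 + w^2 - w + 1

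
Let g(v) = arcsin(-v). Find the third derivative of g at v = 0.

The coefficient of v^3 in the expansion is -1/6, so g′′′(0) = 3! * (-1/6) = -1.

-1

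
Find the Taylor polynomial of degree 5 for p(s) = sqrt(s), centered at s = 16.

7*(s - 16)^5/67108864 - 5*(s - 16)^4/2097152 + (s - 16)^3/16384 - (s - 16)^2/512 + (s - 16)/8 + 4

p(16) = 4
p′(16) = 1/8
p′′(16) = -1/256
p′′′(16) = 3/8192
p^(4)(16) = -15/262144
p^(5)(16) = 105/8388608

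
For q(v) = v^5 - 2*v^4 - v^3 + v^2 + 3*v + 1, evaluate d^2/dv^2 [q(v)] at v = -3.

-736

Apply the Taylor formula c_k = f^(k)(a)/k!.
The coefficient of (v + 3)^2 in the expansion is -368, so q′′(-3) = 2! * (-368) = -736.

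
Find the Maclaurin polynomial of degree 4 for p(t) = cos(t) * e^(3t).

7*t^4/6 + 3*t^3 + 4*t^2 + 3*t + 1

Multiply the two series term by term and collect like powers.
p(0) = 1
p′(0) = 3
p′′(0) = 8
p′′′(0) = 18
p^(4)(0) = 28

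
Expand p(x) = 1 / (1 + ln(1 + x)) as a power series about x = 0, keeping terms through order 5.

-347*x^5/60 + 11*x^4/3 - 7*x^3/3 + 3*x^2/2 - x + 1

Use the geometric series for the reciprocal, then substitute.
p(0) = 1
p′(0) = -1
p′′(0) = 3
p′′′(0) = -14
p^(4)(0) = 88
p^(5)(0) = -694
The Taylor polynomial is Σ p^(k)(0)/k! · x^k.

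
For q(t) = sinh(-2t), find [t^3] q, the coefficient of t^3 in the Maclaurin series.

-4/3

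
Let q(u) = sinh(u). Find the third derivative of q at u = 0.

The coefficient of u^3 in the expansion is 1/6, so q′′′(0) = 3! * (1/6) = 1.

1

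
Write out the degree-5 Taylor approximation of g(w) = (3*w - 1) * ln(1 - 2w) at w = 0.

-28*w^5/5 - 4*w^4 - 10*w^3/3 - 4*w^2 + 2*w

Multiply each power in the prefactor through the base expansion.
g(0) = 0
g′(0) = 2
g′′(0) = -8
g′′′(0) = -20
g^(4)(0) = -96
g^(5)(0) = -672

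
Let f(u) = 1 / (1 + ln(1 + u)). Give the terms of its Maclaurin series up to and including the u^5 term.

Expand as Σ (-1)^k u^k with u equal to the inner function's series.
f(0) = 1
f′(0) = -1
f′′(0) = 3
f′′′(0) = -14
f^(4)(0) = 88
f^(5)(0) = -694
The Taylor polynomial is Σ f^(k)(0)/k! · u^k.

-347*u^5/60 + 11*u^4/3 - 7*u^3/3 + 3*u^2/2 - u + 1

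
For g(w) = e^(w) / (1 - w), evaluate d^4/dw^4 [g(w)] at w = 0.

65

Use 1/(1 - r) = Σ r^k on the denominator, then take the Cauchy product.
The coefficient of w^4 in the expansion is 65/24, so g^(4)(0) = 4! * (65/24) = 65.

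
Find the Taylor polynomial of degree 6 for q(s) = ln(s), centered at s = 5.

-(s - 5)^6/93750 + (s - 5)^5/15625 - (s - 5)^4/2500 + (s - 5)^3/375 - (s - 5)^2/50 + (s - 5)/5 + ln(5)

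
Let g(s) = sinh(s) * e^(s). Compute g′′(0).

Expand each factor separately, then convolve coefficients.
From the series, [s^2] g = 1; multiply by 2! = 2 to get 2.

2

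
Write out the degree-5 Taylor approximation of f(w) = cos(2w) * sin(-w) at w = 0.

Multiply the two series term by term and collect like powers.
f(0) = 0
f′(0) = -1
f′′(0) = 0
f′′′(0) = 13
f^(4)(0) = 0
f^(5)(0) = -121
The Taylor polynomial is Σ f^(k)(0)/k! · w^k.

-121*w^5/120 + 13*w^3/6 - w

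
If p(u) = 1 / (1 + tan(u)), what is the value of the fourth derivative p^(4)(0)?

40

Expand as Σ (-1)^k u^k with u equal to the inner function's series.
The coefficient of u^4 in the expansion is 5/3, so p^(4)(0) = 4! * (5/3) = 40.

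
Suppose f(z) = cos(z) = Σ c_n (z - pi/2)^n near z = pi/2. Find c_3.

1/6

Apply the Taylor formula c_k = f^(k)(a)/k!.
f(pi/2) = 0
f′(pi/2) = -1
f′′(pi/2) = 0
f′′′(pi/2) = 1
So c_3 = f′′′(pi/2)/3! = 1/6.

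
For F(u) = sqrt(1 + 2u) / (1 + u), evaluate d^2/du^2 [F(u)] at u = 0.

-1

Multiply the two series term by term and collect like powers.
The coefficient of u^2 in the expansion is -1/2, so F′′(0) = 2! * (-1/2) = -1.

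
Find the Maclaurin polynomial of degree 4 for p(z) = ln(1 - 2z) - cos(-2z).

-14*z^4/3 - 8*z^3/3 - 2*z - 1

Add the two expansions coefficient-wise.
[z^0] = -1;  [z^1] = -2;  [z^2] = 0;  [z^3] = -8/3;  [z^4] = -14/3.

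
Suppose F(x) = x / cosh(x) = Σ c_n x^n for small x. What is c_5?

5/24

Write the quotient as an unknown series and match coefficients against numerator = denominator · series.
[x^0] = 0;  [x^1] = 1;  [x^2] = 0;  [x^3] = -1/2;  [x^4] = 0;  [x^5] = 5/24.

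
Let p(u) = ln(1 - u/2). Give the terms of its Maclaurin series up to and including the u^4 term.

-u^4/64 - u^3/24 - u^2/8 - u/2

Differentiate repeatedly and evaluate at the center.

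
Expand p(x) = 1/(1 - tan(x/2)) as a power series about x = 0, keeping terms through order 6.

Substitute the inner expansion into the outer series and collect powers.
p(0) = 1
p′(0) = 1/2
p′′(0) = 1/2
p′′′(0) = 1
p^(4)(0) = 5/2
p^(5)(0) = 8
p^(6)(0) = 61/2
Dividing each by k! gives the coefficients c_0, ..., c_6.

61*x^6/1440 + x^5/15 + 5*x^4/48 + x^3/6 + x^2/4 + x/2 + 1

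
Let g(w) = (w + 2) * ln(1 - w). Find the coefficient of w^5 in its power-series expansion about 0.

Shift and add copies of the series according to the polynomial's terms.
g(0) = 0
g′(0) = -2
g′′(0) = -4
g′′′(0) = -7
g^(4)(0) = -20
g^(5)(0) = -78

-13/20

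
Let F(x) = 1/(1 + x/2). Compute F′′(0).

1/2

Differentiate repeatedly and evaluate at the center.
The coefficient of x^2 in the expansion is 1/4, so F′′(0) = 2! * (1/4) = 1/2.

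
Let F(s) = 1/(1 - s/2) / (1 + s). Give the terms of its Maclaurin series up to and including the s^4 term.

11*s^4/16 - 5*s^3/8 + 3*s^2/4 - s/2 + 1

Take the Cauchy product of the two expansions.
F(0) = 1
F′(0) = -1/2
F′′(0) = 3/2
F′′′(0) = -15/4
F^(4)(0) = 33/2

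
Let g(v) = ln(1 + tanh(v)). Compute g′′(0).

Substitute the inner expansion into the outer series and collect powers.
The coefficient of v^2 in the expansion is -1/2, so g′′(0) = 2! * (-1/2) = -1.

-1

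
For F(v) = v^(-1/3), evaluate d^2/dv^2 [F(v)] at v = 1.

Compute the successive derivatives at the expansion point and divide by k!.
From the series, [(v - 1)^2] F = 2/9; multiply by 2! = 2 to get 4/9.

4/9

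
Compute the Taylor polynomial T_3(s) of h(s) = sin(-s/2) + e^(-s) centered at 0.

-7*s^3/48 + s^2/2 - 3*s/2 + 1

Add the two expansions coefficient-wise.
h(0) = 1
h′(0) = -3/2
h′′(0) = 1
h′′′(0) = -7/8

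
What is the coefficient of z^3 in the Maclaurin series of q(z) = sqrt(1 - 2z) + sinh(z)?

-1/3

Expand each term separately and add.
So c_3 = q′′′(0)/3! = -1/3.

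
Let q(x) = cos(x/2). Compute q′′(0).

-1/4

Use the known series and substitute for the argument.
The coefficient of x^2 in the expansion is -1/8, so q′′(0) = 2! * (-1/8) = -1/4.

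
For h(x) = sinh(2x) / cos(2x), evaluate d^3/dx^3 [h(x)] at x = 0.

Divide the numerator series by the denominator series (power-series long division).
The coefficient of x^3 in the expansion is 16/3, so h′′′(0) = 3! * (16/3) = 32.

32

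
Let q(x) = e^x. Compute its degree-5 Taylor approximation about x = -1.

Differentiate repeatedly and evaluate at the center.
q(-1) = e^(-1)
q′(-1) = e^(-1)
q′′(-1) = e^(-1)
q′′′(-1) = e^(-1)
q^(4)(-1) = e^(-1)
q^(5)(-1) = e^(-1)
The Taylor polynomial is Σ q^(k)(-1)/k! · (x + 1)^k.

(x + 1)^5*e^(-1)/120 + (x + 1)^4*e^(-1)/24 + (x + 1)^3*e^(-1)/6 + (x + 1)^2*e^(-1)/2 + (x + 1)*e^(-1) + e^(-1)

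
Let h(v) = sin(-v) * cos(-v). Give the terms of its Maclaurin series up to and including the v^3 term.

Expand each factor separately, then convolve coefficients.
h(0) = 0
h′(0) = -1
h′′(0) = 0
h′′′(0) = 4
The Taylor polynomial is Σ h^(k)(0)/k! · v^k.

2*v^3/3 - v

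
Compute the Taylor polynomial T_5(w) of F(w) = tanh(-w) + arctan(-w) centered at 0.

Expand each term separately and add.

-w^5/3 + 2*w^3/3 - 2*w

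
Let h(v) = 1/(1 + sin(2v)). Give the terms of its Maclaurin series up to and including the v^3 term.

Substitute the inner expansion into the outer series and collect powers.
[v^0] = 1;  [v^1] = -2;  [v^2] = 4;  [v^3] = -20/3.

-20*v^3/3 + 4*v^2 - 2*v + 1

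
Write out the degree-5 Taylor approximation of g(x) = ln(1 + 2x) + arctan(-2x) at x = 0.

Combine the two series term by term.
g(0) = 0
g′(0) = 0
g′′(0) = -4
g′′′(0) = 32
g^(4)(0) = -96
g^(5)(0) = 0
Dividing each by k! gives the coefficients c_0, ..., c_5.

-4*x^4 + 16*x^3/3 - 2*x^2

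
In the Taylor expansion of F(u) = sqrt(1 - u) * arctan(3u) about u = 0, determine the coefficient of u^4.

69/16

Take the Cauchy product of the two expansions.
F(0) = 0
F′(0) = 3
F′′(0) = -3
F′′′(0) = -225/4
F^(4)(0) = 207/2
So c_4 = F^(4)(0)/4! = 69/16.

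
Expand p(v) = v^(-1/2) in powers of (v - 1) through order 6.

p(1) = 1
p′(1) = -1/2
p′′(1) = 3/4
p′′′(1) = -15/8
p^(4)(1) = 105/16
p^(5)(1) = -945/32
p^(6)(1) = 10395/64
The Taylor polynomial is Σ p^(k)(1)/k! · (v - 1)^k.

231*(v - 1)^6/1024 - 63*(v - 1)^5/256 + 35*(v - 1)^4/128 - 5*(v - 1)^3/16 + 3*(v - 1)^2/8 - (v - 1)/2 + 1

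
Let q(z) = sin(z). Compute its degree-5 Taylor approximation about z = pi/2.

q(pi/2) = 1
q′(pi/2) = 0
q′′(pi/2) = -1
q′′′(pi/2) = 0
q^(4)(pi/2) = 1
q^(5)(pi/2) = 0
Dividing each by k! gives the coefficients c_0, ..., c_5.

(z - pi/2)^4/24 - (z - pi/2)^2/2 + 1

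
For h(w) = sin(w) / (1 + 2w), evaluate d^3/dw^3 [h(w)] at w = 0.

Expand each factor separately, then convolve coefficients.
From the series, [w^3] h = 23/6; multiply by 3! = 6 to get 23.

23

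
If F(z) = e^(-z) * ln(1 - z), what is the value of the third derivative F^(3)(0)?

-2

Multiply the two series term by term and collect like powers.
The coefficient of z^3 in the expansion is -1/3, so F′′′(0) = 3! * (-1/3) = -2.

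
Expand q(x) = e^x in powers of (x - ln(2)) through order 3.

Differentiate repeatedly and evaluate at the center.
q(ln(2)) = 2
q′(ln(2)) = 2
q′′(ln(2)) = 2
q′′′(ln(2)) = 2

(x - ln(2))^3/3 + (x - ln(2))^2 + 2*(x - ln(2)) + 2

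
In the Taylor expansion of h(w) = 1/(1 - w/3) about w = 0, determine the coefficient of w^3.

[w^0] = 1;  [w^1] = 1/3;  [w^2] = 1/9;  [w^3] = 1/27.

1/27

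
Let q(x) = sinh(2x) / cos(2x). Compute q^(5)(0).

1152

Invert the denominator's series and multiply.
The coefficient of x^5 in the expansion is 48/5, so q^(5)(0) = 5! * (48/5) = 1152.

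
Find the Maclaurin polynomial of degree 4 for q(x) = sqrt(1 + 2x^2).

-x^4/2 + x^2 + 1

Use the known series and substitute for the argument.
q(0) = 1
q′(0) = 0
q′′(0) = 2
q′′′(0) = 0
q^(4)(0) = -12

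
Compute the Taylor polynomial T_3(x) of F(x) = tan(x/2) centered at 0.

x^3/24 + x/2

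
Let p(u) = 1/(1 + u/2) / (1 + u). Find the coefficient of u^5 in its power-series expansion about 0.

Write out both Maclaurin series and multiply, keeping only the needed powers.
p(0) = 1
p′(0) = -3/2
p′′(0) = 7/2
p′′′(0) = -45/4
p^(4)(0) = 93/2
p^(5)(0) = -945/4
Dividing each by k! gives the coefficients c_0, ..., c_5.

-63/32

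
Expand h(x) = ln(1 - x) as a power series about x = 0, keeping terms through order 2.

-x^2/2 - x

[x^0] = 0;  [x^1] = -1;  [x^2] = -1/2.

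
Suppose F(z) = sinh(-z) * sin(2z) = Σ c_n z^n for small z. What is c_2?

-2

Expand each factor separately, then convolve coefficients.
F(0) = 0
F′(0) = 0
F′′(0) = -4
So c_2 = F′′(0)/2! = -2.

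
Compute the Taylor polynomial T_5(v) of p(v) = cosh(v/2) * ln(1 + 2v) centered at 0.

6469*v^5/960 - 17*v^4/4 + 35*v^3/12 - 2*v^2 + 2*v

Expand each factor separately, then convolve coefficients.
p(0) = 0
p′(0) = 2
p′′(0) = -4
p′′′(0) = 35/2
p^(4)(0) = -102
p^(5)(0) = 6469/8
The Taylor polynomial is Σ p^(k)(0)/k! · v^k.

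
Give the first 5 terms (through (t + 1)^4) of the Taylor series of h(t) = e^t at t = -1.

(t + 1)^4*e^(-1)/24 + (t + 1)^3*e^(-1)/6 + (t + 1)^2*e^(-1)/2 + (t + 1)*e^(-1) + e^(-1)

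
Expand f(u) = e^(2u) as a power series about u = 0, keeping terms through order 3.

[u^0] = 1;  [u^1] = 2;  [u^2] = 2;  [u^3] = 4/3.

4*u^3/3 + 2*u^2 + 2*u + 1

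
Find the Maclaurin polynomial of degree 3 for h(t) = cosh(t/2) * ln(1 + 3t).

75*t^3/8 - 9*t^2/2 + 3*t

Multiply the two series term by term and collect like powers.
h(0) = 0
h′(0) = 3
h′′(0) = -9
h′′′(0) = 225/4
Then c_k = h^(k)(0)/k! gives each Taylor coefficient.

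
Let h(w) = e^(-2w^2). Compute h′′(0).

-4

The coefficient of w^2 in the expansion is -2, so h′′(0) = 2! * (-2) = -4.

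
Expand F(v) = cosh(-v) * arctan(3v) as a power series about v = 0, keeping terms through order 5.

1769*v^5/40 - 15*v^3/2 + 3*v

Expand each factor separately, then convolve coefficients.
F(0) = 0
F′(0) = 3
F′′(0) = 0
F′′′(0) = -45
F^(4)(0) = 0
F^(5)(0) = 5307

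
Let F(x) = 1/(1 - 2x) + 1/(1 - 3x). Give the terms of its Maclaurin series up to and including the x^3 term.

35*x^3 + 13*x^2 + 5*x + 2

Expand each term separately and add.
[x^0] = 2;  [x^1] = 5;  [x^2] = 13;  [x^3] = 35.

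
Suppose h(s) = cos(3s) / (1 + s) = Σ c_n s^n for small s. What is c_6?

-91/80

Write out both Maclaurin series and multiply, keeping only the needed powers.
h(0) = 1
h′(0) = -1
h′′(0) = -7
h′′′(0) = 21
h^(4)(0) = -3
h^(5)(0) = 15
h^(6)(0) = -819
The Taylor polynomial is Σ h^(k)(0)/k! · s^k.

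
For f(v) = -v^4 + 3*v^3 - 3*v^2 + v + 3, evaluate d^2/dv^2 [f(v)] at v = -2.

-90

From the series, [(v + 2)^2] f = -45; multiply by 2! = 2 to get -90.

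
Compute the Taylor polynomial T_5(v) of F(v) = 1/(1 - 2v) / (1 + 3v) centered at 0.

Write out both Maclaurin series and multiply, keeping only the needed powers.
F(0) = 1
F′(0) = -1
F′′(0) = 14
F′′′(0) = -78
F^(4)(0) = 1320
F^(5)(0) = -15960
The Taylor polynomial is Σ F^(k)(0)/k! · v^k.

-133*v^5 + 55*v^4 - 13*v^3 + 7*v^2 - v + 1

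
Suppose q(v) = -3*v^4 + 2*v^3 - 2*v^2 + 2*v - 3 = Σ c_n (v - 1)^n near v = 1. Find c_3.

Apply the Taylor formula c_k = f^(k)(a)/k!.
q(1) = -4
q′(1) = -8
q′′(1) = -28
q′′′(1) = -60

-10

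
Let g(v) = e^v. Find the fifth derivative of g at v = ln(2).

The coefficient of (v - ln(2))^5 in the expansion is 1/60, so g^(5)(ln(2)) = 5! * (1/60) = 2.

2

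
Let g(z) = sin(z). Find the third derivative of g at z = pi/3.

-1/2

Use the known series and substitute for the argument.
The coefficient of (z - pi/3)^3 in the expansion is -1/12, so g′′′(pi/3) = 3! * (-1/12) = -1/2.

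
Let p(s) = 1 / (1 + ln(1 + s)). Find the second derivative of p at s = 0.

3

Write 1/(1+u) = 1 - u + u^2 - u^3 + ... and substitute the series for u.
From the series, [s^2] p = 3/2; multiply by 2! = 2 to get 3.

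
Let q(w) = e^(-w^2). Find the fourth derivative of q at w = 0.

The coefficient of w^4 in the expansion is 1/2, so q^(4)(0) = 4! * (1/2) = 12.

12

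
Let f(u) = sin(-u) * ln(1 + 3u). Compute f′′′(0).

Write out both Maclaurin series and multiply, keeping only the needed powers.
From the series, [u^3] f = 9/2; multiply by 3! = 6 to get 27.

27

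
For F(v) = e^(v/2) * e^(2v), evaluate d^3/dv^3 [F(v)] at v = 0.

Take the Cauchy product of the two expansions.
The coefficient of v^3 in the expansion is 125/48, so F′′′(0) = 3! * (125/48) = 125/8.

125/8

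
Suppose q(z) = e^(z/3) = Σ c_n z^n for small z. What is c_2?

q(0) = 1
q′(0) = 1/3
q′′(0) = 1/9
So c_2 = q′′(0)/2! = 1/18.

1/18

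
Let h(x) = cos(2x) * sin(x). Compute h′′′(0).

-13

Take the Cauchy product of the two expansions.
From the series, [x^3] h = -13/6; multiply by 3! = 6 to get -13.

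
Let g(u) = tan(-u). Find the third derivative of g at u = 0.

The coefficient of u^3 in the expansion is -1/3, so g′′′(0) = 3! * (-1/3) = -2.

-2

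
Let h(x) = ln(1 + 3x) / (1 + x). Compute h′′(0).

-15

Expand each factor separately, then convolve coefficients.
The coefficient of x^2 in the expansion is -15/2, so h′′(0) = 2! * (-15/2) = -15.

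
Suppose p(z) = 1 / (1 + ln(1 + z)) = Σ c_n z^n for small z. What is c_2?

3/2

Write 1/(1+u) = 1 - u + u^2 - u^3 + ... and substitute the series for u.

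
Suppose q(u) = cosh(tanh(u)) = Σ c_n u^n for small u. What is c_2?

Let u equal the inner series; expand the outer function in u and truncate.
q(0) = 1
q′(0) = 0
q′′(0) = 1
Dividing each by k! gives the coefficients c_0, ..., c_2.

1/2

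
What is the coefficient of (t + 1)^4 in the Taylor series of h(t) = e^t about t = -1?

e^(-1)/24

[(t + 1)^0] = e^(-1);  [(t + 1)^1] = e^(-1);  [(t + 1)^2] = e^(-1)/2;  [(t + 1)^3] = e^(-1)/6;  [(t + 1)^4] = e^(-1)/24.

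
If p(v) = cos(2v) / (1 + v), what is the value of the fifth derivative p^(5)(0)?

40

Expand each factor separately, then convolve coefficients.
The coefficient of v^5 in the expansion is 1/3, so p^(5)(0) = 5! * (1/3) = 40.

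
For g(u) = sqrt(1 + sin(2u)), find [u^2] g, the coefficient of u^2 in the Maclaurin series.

-1/2

Plug the Maclaurin series of the inner function into that of the outer and collect terms.
g(0) = 1
g′(0) = 1
g′′(0) = -1
The Taylor polynomial is Σ g^(k)(0)/k! · u^k.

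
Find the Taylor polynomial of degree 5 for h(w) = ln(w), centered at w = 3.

Use the known series and substitute for the argument.
h(3) = ln(3)
h′(3) = 1/3
h′′(3) = -1/9
h′′′(3) = 2/27
h^(4)(3) = -2/27
h^(5)(3) = 8/81

(w - 3)^5/1215 - (w - 3)^4/324 + (w - 3)^3/81 - (w - 3)^2/18 + (w - 3)/3 + ln(3)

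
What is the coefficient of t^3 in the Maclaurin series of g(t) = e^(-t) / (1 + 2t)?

-79/6

Multiply the two series term by term and collect like powers.
So c_3 = g′′′(0)/3! = -79/6.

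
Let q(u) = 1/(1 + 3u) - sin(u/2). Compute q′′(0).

18

Add the two expansions coefficient-wise.
From the series, [u^2] q = 9; multiply by 2! = 2 to get 18.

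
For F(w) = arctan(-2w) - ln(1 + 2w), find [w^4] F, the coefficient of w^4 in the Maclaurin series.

4

Combine the two series term by term.
[w^0] = 0;  [w^1] = -4;  [w^2] = 2;  [w^3] = 0;  [w^4] = 4.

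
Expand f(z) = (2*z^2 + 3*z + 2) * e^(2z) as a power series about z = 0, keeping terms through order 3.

38*z^3/3 + 12*z^2 + 7*z + 2

Shift and add copies of the series according to the polynomial's terms.
f(0) = 2
f′(0) = 7
f′′(0) = 24
f′′′(0) = 76
The Taylor polynomial is Σ f^(k)(0)/k! · z^k.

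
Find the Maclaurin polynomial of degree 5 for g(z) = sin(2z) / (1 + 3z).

Take the Cauchy product of the two expansions.
g(0) = 0
g′(0) = 2
g′′(0) = -12
g′′′(0) = 100
g^(4)(0) = -1200
g^(5)(0) = 18032
The Taylor polynomial is Σ g^(k)(0)/k! · z^k.

2254*z^5/15 - 50*z^4 + 50*z^3/3 - 6*z^2 + 2*z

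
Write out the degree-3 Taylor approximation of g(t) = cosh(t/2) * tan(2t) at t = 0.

Write out both Maclaurin series and multiply, keeping only the needed powers.
[t^0] = 0;  [t^1] = 2;  [t^2] = 0;  [t^3] = 35/12.

35*t^3/12 + 2*t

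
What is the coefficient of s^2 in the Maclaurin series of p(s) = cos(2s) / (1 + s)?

Expand each factor separately, then convolve coefficients.
[s^0] = 1;  [s^1] = -1;  [s^2] = -1.
So c_2 = p′′(0)/2! = -1.

-1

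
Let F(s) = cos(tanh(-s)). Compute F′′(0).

-1

Let u equal the inner series; expand the outer function in u and truncate.
The coefficient of s^2 in the expansion is -1/2, so F′′(0) = 2! * (-1/2) = -1.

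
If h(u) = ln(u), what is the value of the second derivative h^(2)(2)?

Compute the successive derivatives at the expansion point and divide by k!.
The coefficient of (u - 2)^2 in the expansion is -1/8, so h′′(2) = 2! * (-1/8) = -1/4.

-1/4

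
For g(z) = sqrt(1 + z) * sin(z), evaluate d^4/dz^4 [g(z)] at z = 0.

Take the Cauchy product of the two expansions.
The coefficient of z^4 in the expansion is -1/48, so g^(4)(0) = 4! * (-1/48) = -1/2.

-1/2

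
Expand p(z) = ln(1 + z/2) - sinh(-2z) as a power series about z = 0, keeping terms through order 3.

11*z^3/8 - z^2/8 + 5*z/2

Combine the two series term by term.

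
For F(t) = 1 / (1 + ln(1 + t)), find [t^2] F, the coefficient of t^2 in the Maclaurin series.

Expand as Σ (-1)^k u^k with u equal to the inner function's series.
So c_2 = F′′(0)/2! = 3/2.

3/2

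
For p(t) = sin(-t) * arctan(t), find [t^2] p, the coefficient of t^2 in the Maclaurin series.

Take the Cauchy product of the two expansions.
p(0) = 0
p′(0) = 0
p′′(0) = -2
So c_2 = p′′(0)/2! = -1.

-1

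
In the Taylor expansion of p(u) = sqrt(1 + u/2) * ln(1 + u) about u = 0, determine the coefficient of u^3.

17/96

Write out both Maclaurin series and multiply, keeping only the needed powers.
p(0) = 0
p′(0) = 1
p′′(0) = -1/2
p′′′(0) = 17/16
So c_3 = p′′′(0)/3! = 17/96.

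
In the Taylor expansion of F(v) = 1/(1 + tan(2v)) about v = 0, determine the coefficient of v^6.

7808/45

Let u equal the inner series; expand the outer function in u and truncate.
[v^0] = 1;  [v^1] = -2;  [v^2] = 4;  [v^3] = -32/3;  [v^4] = 80/3;  [v^5] = -1024/15;  [v^6] = 7808/45.
So c_6 = F^(6)(0)/6! = 7808/45.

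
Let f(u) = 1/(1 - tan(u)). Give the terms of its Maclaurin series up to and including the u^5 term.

Let u equal the inner series; expand the outer function in u and truncate.
[u^0] = 1;  [u^1] = 1;  [u^2] = 1;  [u^3] = 4/3;  [u^4] = 5/3;  [u^5] = 32/15.

32*u^5/15 + 5*u^4/3 + 4*u^3/3 + u^2 + u + 1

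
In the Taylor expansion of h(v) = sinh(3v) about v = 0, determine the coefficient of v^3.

9/2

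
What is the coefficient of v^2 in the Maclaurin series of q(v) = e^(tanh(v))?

Compose series: expand the inner function first, then feed it into the outer expansion.
q(0) = 1
q′(0) = 1
q′′(0) = 1
Dividing each by k! gives the coefficients c_0, ..., c_2.

1/2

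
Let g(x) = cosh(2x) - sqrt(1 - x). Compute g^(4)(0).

Combine the two series term by term.
From the series, [x^4] g = 271/384; multiply by 4! = 24 to get 271/16.

271/16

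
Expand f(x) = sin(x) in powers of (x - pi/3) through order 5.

(x - pi/3)^5/240 + sqrt(3)*(x - pi/3)^4/48 - (x - pi/3)^3/12 - sqrt(3)*(x - pi/3)^2/4 + (x - pi/3)/2 + sqrt(3)/2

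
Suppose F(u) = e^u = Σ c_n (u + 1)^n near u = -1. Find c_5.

F(-1) = e^(-1)
F′(-1) = e^(-1)
F′′(-1) = e^(-1)
F′′′(-1) = e^(-1)
F^(4)(-1) = e^(-1)
F^(5)(-1) = e^(-1)
The Taylor polynomial is Σ F^(k)(-1)/k! · (u + 1)^k.

e^(-1)/120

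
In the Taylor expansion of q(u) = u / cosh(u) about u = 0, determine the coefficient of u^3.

-1/2

Divide the numerator series by the denominator series (power-series long division).
[u^0] = 0;  [u^1] = 1;  [u^2] = 0;  [u^3] = -1/2.
So c_3 = q′′′(0)/3! = -1/2.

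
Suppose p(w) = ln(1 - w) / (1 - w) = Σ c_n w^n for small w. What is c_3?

Multiply the numerator's expansion by the denominator's geometric series.
[w^0] = 0;  [w^1] = -1;  [w^2] = -3/2;  [w^3] = -11/6.

-11/6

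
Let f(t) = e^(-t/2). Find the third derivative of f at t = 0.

Compute the successive derivatives at the expansion point and divide by k!.
From the series, [t^3] f = -1/48; multiply by 3! = 6 to get -1/8.

-1/8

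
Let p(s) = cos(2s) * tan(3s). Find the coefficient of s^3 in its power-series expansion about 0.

Multiply the two series term by term and collect like powers.
p(0) = 0
p′(0) = 3
p′′(0) = 0
p′′′(0) = 18
So c_3 = p′′′(0)/3! = 3.

3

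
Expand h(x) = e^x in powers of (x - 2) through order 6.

Compute the successive derivatives at the expansion point and divide by k!.
h(2) = e^(2)
h′(2) = e^(2)
h′′(2) = e^(2)
h′′′(2) = e^(2)
h^(4)(2) = e^(2)
h^(5)(2) = e^(2)
h^(6)(2) = e^(2)
Then c_k = h^(k)(2)/k! gives each Taylor coefficient.

(x - 2)^6*e^(2)/720 + (x - 2)^5*e^(2)/120 + (x - 2)^4*e^(2)/24 + (x - 2)^3*e^(2)/6 + (x - 2)^2*e^(2)/2 + (x - 2)*e^(2) + e^(2)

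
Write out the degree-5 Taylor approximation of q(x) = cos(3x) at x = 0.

q(0) = 1
q′(0) = 0
q′′(0) = -9
q′′′(0) = 0
q^(4)(0) = 81
q^(5)(0) = 0

27*x^4/8 - 9*x^2/2 + 1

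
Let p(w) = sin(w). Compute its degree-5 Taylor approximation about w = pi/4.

p(pi/4) = sqrt(2)/2
p′(pi/4) = sqrt(2)/2
p′′(pi/4) = -sqrt(2)/2
p′′′(pi/4) = -sqrt(2)/2
p^(4)(pi/4) = sqrt(2)/2
p^(5)(pi/4) = sqrt(2)/2

sqrt(2)*(w - pi/4)^5/240 + sqrt(2)*(w - pi/4)^4/48 - sqrt(2)*(w - pi/4)^3/12 - sqrt(2)*(w - pi/4)^2/4 + sqrt(2)*(w - pi/4)/2 + sqrt(2)/2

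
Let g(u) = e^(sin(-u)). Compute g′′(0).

1

Compose series: expand the inner function first, then feed it into the outer expansion.
The coefficient of u^2 in the expansion is 1/2, so g′′(0) = 2! * (1/2) = 1.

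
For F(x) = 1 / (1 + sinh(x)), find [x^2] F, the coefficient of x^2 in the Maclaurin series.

Expand as Σ (-1)^k u^k with u equal to the inner function's series.
F(0) = 1
F′(0) = -1
F′′(0) = 2

1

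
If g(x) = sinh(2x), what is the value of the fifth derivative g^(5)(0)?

32

The coefficient of x^5 in the expansion is 4/15, so g^(5)(0) = 5! * (4/15) = 32.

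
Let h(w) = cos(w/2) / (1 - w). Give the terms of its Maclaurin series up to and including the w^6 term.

Write out both Maclaurin series and multiply, keeping only the needed powers.
h(0) = 1
h′(0) = 1
h′′(0) = 7/4
h′′′(0) = 21/4
h^(4)(0) = 337/16
h^(5)(0) = 1685/16
h^(6)(0) = 40439/64
Dividing each by k! gives the coefficients c_0, ..., c_6.

40439*w^6/46080 + 337*w^5/384 + 337*w^4/384 + 7*w^3/8 + 7*w^2/8 + w + 1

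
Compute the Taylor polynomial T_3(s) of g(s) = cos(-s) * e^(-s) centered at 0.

Take the Cauchy product of the two expansions.
[s^0] = 1;  [s^1] = -1;  [s^2] = 0;  [s^3] = 1/3.

s^3/3 - s + 1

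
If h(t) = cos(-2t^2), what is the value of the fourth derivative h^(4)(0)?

The coefficient of t^4 in the expansion is -2, so h^(4)(0) = 4! * (-2) = -48.

-48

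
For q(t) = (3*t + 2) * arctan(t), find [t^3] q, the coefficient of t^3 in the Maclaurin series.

Shift and add copies of the series according to the polynomial's terms.
So c_3 = q′′′(0)/3! = -2/3.

-2/3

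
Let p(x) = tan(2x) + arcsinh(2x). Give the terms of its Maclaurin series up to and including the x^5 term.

Expand each term separately and add.
[x^0] = 0;  [x^1] = 4;  [x^2] = 0;  [x^3] = 4/3;  [x^4] = 0;  [x^5] = 20/3.

20*x^5/3 + 4*x^3/3 + 4*x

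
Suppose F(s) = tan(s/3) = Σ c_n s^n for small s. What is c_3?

1/81

Compute the successive derivatives at the expansion point and divide by k!.
So c_3 = F′′′(0)/3! = 1/81.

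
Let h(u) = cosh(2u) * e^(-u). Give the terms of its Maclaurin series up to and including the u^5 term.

Multiply the two series term by term and collect like powers.
h(0) = 1
h′(0) = -1
h′′(0) = 5
h′′′(0) = -13
h^(4)(0) = 41
h^(5)(0) = -121
Dividing each by k! gives the coefficients c_0, ..., c_5.

-121*u^5/120 + 41*u^4/24 - 13*u^3/6 + 5*u^2/2 - u + 1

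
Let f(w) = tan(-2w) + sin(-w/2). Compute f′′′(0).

Expand each term separately and add.
The coefficient of w^3 in the expansion is -127/48, so f′′′(0) = 3! * (-127/48) = -127/8.

-127/8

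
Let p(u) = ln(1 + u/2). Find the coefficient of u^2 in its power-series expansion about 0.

-1/8

p(0) = 0
p′(0) = 1/2
p′′(0) = -1/4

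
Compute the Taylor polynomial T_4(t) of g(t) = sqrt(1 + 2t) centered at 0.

g(0) = 1
g′(0) = 1
g′′(0) = -1
g′′′(0) = 3
g^(4)(0) = -15
Then c_k = g^(k)(0)/k! gives each Taylor coefficient.

-5*t^4/8 + t^3/2 - t^2/2 + t + 1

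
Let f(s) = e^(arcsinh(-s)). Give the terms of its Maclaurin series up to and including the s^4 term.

Let u equal the inner series; expand the outer function in u and truncate.
f(0) = 1
f′(0) = -1
f′′(0) = 1
f′′′(0) = 0
f^(4)(0) = -3

-s^4/8 + s^2/2 - s + 1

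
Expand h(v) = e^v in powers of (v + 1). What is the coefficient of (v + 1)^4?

Differentiate repeatedly and evaluate at the center.

e^(-1)/24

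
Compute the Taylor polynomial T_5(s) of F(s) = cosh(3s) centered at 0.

Apply the Taylor formula c_k = f^(k)(a)/k!.

27*s^4/8 + 9*s^2/2 + 1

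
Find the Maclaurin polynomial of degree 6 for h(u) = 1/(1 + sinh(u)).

Let u equal the inner series; expand the outer function in u and truncate.
[u^0] = 1;  [u^1] = -1;  [u^2] = 1;  [u^3] = -7/6;  [u^4] = 4/3;  [u^5] = -181/120;  [u^6] = 77/45.

77*u^6/45 - 181*u^5/120 + 4*u^4/3 - 7*u^3/6 + u^2 - u + 1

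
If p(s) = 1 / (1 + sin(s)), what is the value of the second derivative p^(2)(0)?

2

Expand as Σ (-1)^k u^k with u equal to the inner function's series.
From the series, [s^2] p = 1; multiply by 2! = 2 to get 2.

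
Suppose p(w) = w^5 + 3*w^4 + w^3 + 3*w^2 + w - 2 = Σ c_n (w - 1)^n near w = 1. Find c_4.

[(w - 1)^0] = 7;  [(w - 1)^1] = 27;  [(w - 1)^2] = 34;  [(w - 1)^3] = 23;  [(w - 1)^4] = 8.

8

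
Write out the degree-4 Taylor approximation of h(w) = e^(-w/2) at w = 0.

w^4/384 - w^3/48 + w^2/8 - w/2 + 1

[w^0] = 1;  [w^1] = -1/2;  [w^2] = 1/8;  [w^3] = -1/48;  [w^4] = 1/384.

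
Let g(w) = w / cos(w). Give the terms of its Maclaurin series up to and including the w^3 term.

Write the quotient as an unknown series and match coefficients against numerator = denominator · series.
g(0) = 0
g′(0) = 1
g′′(0) = 0
g′′′(0) = 3

w^3/2 + w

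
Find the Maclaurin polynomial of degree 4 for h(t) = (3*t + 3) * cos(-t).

Shift and add copies of the series according to the polynomial's terms.
h(0) = 3
h′(0) = 3
h′′(0) = -3
h′′′(0) = -9
h^(4)(0) = 3

t^4/8 - 3*t^3/2 - 3*t^2/2 + 3*t + 3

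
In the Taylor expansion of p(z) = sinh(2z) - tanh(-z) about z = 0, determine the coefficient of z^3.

Combine the two series term by term.

1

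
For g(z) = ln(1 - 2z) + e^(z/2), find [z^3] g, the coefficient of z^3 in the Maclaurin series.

-127/48

Expand each term separately and add.
g(0) = 1
g′(0) = -3/2
g′′(0) = -15/4
g′′′(0) = -127/8
So c_3 = g′′′(0)/3! = -127/48.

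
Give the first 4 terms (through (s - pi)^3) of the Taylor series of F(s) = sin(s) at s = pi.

[(s - pi)^0] = 0;  [(s - pi)^1] = -1;  [(s - pi)^2] = 0;  [(s - pi)^3] = 1/6.

(s - pi)^3/6 - (s - pi)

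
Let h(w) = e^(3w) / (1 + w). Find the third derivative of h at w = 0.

12

Expand each factor separately, then convolve coefficients.
From the series, [w^3] h = 2; multiply by 3! = 6 to get 12.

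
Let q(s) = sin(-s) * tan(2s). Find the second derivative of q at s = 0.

Expand each factor separately, then convolve coefficients.
The coefficient of s^2 in the expansion is -2, so q′′(0) = 2! * (-2) = -4.

-4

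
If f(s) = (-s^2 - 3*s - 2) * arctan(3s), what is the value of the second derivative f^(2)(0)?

-18

Multiply each power in the prefactor through the base expansion.
From the series, [s^2] f = -9; multiply by 2! = 2 to get -18.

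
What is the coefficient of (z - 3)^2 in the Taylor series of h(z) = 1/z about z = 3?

Use the known series and substitute for the argument.
h(3) = 1/3
h′(3) = -1/9
h′′(3) = 2/27
So c_2 = h′′(3)/2! = 1/27.

1/27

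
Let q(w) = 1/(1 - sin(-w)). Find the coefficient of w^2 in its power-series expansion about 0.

1

Plug the Maclaurin series of the inner function into that of the outer and collect terms.
q(0) = 1
q′(0) = -1
q′′(0) = 2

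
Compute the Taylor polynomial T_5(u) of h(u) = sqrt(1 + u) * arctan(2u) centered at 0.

Multiply the two series term by term and collect like powers.
h(0) = 0
h′(0) = 2
h′′(0) = 2
h′′′(0) = -35/2
h^(4)(0) = -29
h^(5)(0) = 6389/8

6389*u^5/960 - 29*u^4/24 - 35*u^3/12 + u^2 + 2*u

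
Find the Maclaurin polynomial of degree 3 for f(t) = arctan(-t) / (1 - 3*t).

-26*t^3/3 - 3*t^2 - t

Use 1/(1 - r) = Σ r^k on the denominator, then take the Cauchy product.
[t^0] = 0;  [t^1] = -1;  [t^2] = -3;  [t^3] = -26/3.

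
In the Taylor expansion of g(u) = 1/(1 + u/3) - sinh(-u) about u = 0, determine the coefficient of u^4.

1/81

Combine the two series term by term.
g(0) = 1
g′(0) = 2/3
g′′(0) = 2/9
g′′′(0) = 7/9
g^(4)(0) = 8/27
Dividing each by k! gives the coefficients c_0, ..., c_4.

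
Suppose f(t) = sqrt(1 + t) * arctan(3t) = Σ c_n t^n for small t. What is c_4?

-69/16

Write out both Maclaurin series and multiply, keeping only the needed powers.
f(0) = 0
f′(0) = 3
f′′(0) = 3
f′′′(0) = -225/4
f^(4)(0) = -207/2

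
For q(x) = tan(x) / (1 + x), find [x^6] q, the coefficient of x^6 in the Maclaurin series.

Multiply the two series term by term and collect like powers.
q(0) = 0
q′(0) = 1
q′′(0) = -2
q′′′(0) = 8
q^(4)(0) = -32
q^(5)(0) = 176
q^(6)(0) = -1056
So c_6 = q^(6)(0)/6! = -22/15.

-22/15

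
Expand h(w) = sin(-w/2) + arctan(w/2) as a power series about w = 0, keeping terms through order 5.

23*w^5/3840 - w^3/48

Expand each term separately and add.
[w^0] = 0;  [w^1] = 0;  [w^2] = 0;  [w^3] = -1/48;  [w^4] = 0;  [w^5] = 23/3840.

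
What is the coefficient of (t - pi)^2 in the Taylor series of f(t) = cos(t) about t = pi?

[(t - pi)^0] = -1;  [(t - pi)^1] = 0;  [(t - pi)^2] = 1/2.

1/2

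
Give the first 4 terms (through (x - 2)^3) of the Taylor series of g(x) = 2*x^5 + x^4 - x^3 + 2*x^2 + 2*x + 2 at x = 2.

Apply the Taylor formula c_k = f^(k)(a)/k!.
[(x - 2)^0] = 86;  [(x - 2)^1] = 190;  [(x - 2)^2] = 180;  [(x - 2)^3] = 87.

87*(x - 2)^3 + 180*(x - 2)^2 + 190*(x - 2) + 86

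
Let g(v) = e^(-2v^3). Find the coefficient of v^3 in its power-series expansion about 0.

-2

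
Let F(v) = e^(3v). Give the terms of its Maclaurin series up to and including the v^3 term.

9*v^3/2 + 9*v^2/2 + 3*v + 1

Use the known series and substitute for the argument.
[v^0] = 1;  [v^1] = 3;  [v^2] = 9/2;  [v^3] = 9/2.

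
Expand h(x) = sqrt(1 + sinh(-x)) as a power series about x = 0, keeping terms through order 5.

Substitute the inner expansion into the outer series and collect powers.
h(0) = 1
h′(0) = -1/2
h′′(0) = -1/4
h′′′(0) = -7/8
h^(4)(0) = -31/16
h^(5)(0) = -241/32

-241*x^5/3840 - 31*x^4/384 - 7*x^3/48 - x^2/8 - x/2 + 1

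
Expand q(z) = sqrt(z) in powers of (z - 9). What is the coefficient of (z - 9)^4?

-5/279936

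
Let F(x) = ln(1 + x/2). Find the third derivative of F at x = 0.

1/4

The coefficient of x^3 in the expansion is 1/24, so F′′′(0) = 3! * (1/24) = 1/4.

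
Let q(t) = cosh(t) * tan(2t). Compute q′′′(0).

Write out both Maclaurin series and multiply, keeping only the needed powers.
From the series, [t^3] q = 11/3; multiply by 3! = 6 to get 22.

22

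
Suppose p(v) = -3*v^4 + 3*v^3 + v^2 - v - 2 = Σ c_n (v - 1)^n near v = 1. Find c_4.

Differentiate repeatedly and evaluate at the center.
p(1) = -2
p′(1) = -2
p′′(1) = -16
p′′′(1) = -54
p^(4)(1) = -72
So c_4 = p^(4)(1)/4! = -3.

-3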